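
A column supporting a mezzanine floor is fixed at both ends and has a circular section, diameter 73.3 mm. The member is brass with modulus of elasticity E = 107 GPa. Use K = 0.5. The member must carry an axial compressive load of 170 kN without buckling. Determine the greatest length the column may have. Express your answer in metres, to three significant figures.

I = πd⁴/64 = π×73.3⁴/64 = 1.417×10^6 mm⁴
I = 1.417×10^-6 m⁴
At the buckling limit P_cr = P = 1.700×10^5 N
From P_cr = π²EI/(K·L)²:  L = (1/K)·√(π²EI/P_cr) = (1/0.5)·√(π²×1.07×10^11×1.417×10^-6/1.700×10^5)
L = 5.93 m

L_max ≈ 5.93 m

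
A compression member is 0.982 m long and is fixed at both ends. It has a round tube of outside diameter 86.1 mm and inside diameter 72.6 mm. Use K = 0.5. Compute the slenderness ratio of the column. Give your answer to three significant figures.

d_o = 86.1 mm, d_i = 72.6 mm
I = π(d_o⁴ − d_i⁴)/64 = π(86.1⁴ − 72.60⁴)/64 = 1.334×10^6 mm⁴
A = 1.683×10^3 mm²;  r_min = √(I/A) = √(1.334×10^6/1.683×10^3) = 28.16 mm
L_e = K·L = 0.5 × 0.982 m = 0.4910 m = 491.00 mm
λ = L_e / r_min = 491.00 / 28.16 = 17.4

λ ≈ 17.4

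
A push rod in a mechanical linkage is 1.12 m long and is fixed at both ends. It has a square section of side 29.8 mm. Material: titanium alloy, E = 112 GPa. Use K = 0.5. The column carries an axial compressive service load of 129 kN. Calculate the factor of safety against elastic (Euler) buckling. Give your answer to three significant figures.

I = a⁴/12 = 29.8⁴/12 = 6.572×10^4 mm⁴
I = 6.572×10^4 mm⁴ = 6.572×10^-8 m⁴
Effective length L_e = K·L = 0.5 × 1.12 = 0.5600 m
P_cr = π²EI / L_e² = π² × 112×10⁹ × 6.572×10^-8 / 0.5600² = 2.316×10^5 N
Factor of safety n = P_cr / P = 231.65 / 129 = 1.80

n ≈ 1.80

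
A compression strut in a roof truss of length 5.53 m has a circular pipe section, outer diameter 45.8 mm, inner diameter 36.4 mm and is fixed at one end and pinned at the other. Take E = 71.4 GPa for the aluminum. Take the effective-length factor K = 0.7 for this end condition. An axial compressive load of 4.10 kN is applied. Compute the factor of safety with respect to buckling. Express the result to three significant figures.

n ≈ 1.49

d_o = 45.8 mm, d_i = 36.4 mm
I = π(d_o⁴ − d_i⁴)/64 = π(45.8⁴ − 36.40⁴)/64 = 1.298×10^5 mm⁴
I = 1.298×10^5 mm⁴ = 1.298×10^-7 m⁴
Effective length L_e = K·L = 0.7 × 5.53 = 3.871 m
P_cr = π²EI / L_e² = π² × 71.4×10⁹ × 1.298×10^-7 / 3.871² = 6.105×10^3 N
Factor of safety n = P_cr / P = 6.1049 / 4.10 = 1.49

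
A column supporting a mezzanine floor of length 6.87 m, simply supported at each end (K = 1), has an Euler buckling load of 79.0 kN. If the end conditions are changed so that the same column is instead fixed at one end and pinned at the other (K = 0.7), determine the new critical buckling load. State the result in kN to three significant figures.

P_cr ∝ 1/K², so P_cr,new = P_cr,old × (K_old/K_new)² = 79.0 × (1/0.7)²
= 79.0 × 2.041 = 161 kN

P_cr ≈ 161 kN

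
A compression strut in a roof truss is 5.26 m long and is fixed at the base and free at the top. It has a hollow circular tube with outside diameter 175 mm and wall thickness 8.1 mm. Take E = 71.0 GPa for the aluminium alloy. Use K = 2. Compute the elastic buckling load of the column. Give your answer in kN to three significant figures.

Inner diameter d_i = 175 − 2×8.1 = 158.8 mm
I = π(d_o⁴ − d_i⁴)/64 = π(175⁴ − 158.8⁴)/64 = 1.482×10^7 mm⁴
I = 1.482×10^7 mm⁴ = 1.482×10^-5 m⁴
Effective length L_e = K·L = 2 × 5.26 = 10.52 m
P_cr = π²EI / L_e² = π² × 71.0×10⁹ × 1.482×10^-5 / 10.52² = 9.386×10^4 N

P_cr ≈ 93.9 kN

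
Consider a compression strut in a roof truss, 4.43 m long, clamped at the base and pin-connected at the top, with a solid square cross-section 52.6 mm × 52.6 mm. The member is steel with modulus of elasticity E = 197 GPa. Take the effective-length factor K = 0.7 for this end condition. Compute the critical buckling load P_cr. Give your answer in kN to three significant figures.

I = a⁴/12 = 52.6⁴/12 = 6.379×10^5 mm⁴
I = 6.379×10^5 mm⁴ = 6.379×10^-7 m⁴
Effective length L_e = K·L = 0.7 × 4.43 = 3.101 m
P_cr = π²EI / L_e² = π² × 197×10⁹ × 6.379×10^-7 / 3.101² = 1.290×10^5 N

P_cr ≈ 129 kN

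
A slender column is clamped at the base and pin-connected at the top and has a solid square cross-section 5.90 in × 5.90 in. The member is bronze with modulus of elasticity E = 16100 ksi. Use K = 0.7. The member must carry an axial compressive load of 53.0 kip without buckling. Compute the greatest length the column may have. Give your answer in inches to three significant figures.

I = a⁴/12 = 5.90⁴/12 = 101.0 in⁴
At the buckling limit P_cr = P = 5.300×10^4 lb
From P_cr = π²EI/(K·L)²:  L = (1/K)·√(π²EI/P_cr) = (1/0.7)·√(π²×1.61×10^7×101.0/5.300×10^4)
L = 786 in

L_max ≈ 786 in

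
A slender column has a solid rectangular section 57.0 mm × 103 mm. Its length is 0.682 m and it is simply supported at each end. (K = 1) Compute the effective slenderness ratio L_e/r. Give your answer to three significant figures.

λ ≈ 41.4

For a rectangle r_min = b/√12 = 57.0/√12 = 16.45 mm
L_e = K·L = 1 × 0.682 m = 0.6820 m = 682.00 mm
λ = L_e / r_min = 682.00 / 16.45 = 41.4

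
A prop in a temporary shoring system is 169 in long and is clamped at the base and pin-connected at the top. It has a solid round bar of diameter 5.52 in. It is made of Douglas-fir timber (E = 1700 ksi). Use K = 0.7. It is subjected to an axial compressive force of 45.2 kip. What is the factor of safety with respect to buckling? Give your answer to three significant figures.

I = πd⁴/64 = π×5.52⁴/64 = 45.57 in⁴
Effective length L_e = K·L = 0.7 × 169 = 118.3 in
P_cr = π²EI / L_e² = π² × 1700×10³ × 45.57 / 118.3² = 5.464×10^4 lb
Factor of safety n = P_cr / P = 54.639 / 45.2 = 1.21

n ≈ 1.21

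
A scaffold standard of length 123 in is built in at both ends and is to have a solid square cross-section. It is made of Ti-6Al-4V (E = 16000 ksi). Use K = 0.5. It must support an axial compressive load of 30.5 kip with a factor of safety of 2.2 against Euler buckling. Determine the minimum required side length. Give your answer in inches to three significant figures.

a ≈ 2.10 in

Required P_cr = n·P = 2.2 × 30.5 = 67.10 kip
L_e = K·L = 0.5 × 123 = 61.50 in
Required I = P_cr·L_e²/(π²E) = 6.710×10^4 × 61.50² / (π² × 1.60×10^7) = 1.607 in⁴
Solid square: I = a⁴/12  ⇒  a = (12I)^(1/4) = (12×1.607)^(1/4) = 2.10 in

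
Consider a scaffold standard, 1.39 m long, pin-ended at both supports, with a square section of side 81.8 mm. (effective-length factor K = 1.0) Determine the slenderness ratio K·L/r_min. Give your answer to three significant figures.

λ ≈ 58.9

I = a⁴/12 = 81.8⁴/12 = 3.731×10^6 mm⁴
A = 6.691×10^3 mm²;  r_min = √(I/A) = √(3.731×10^6/6.691×10^3) = 23.61 mm
L_e = K·L = 1 × 1.39 m = 1.390 m = 1390.0 mm
λ = L_e / r_min = 1390.0 / 23.61 = 58.9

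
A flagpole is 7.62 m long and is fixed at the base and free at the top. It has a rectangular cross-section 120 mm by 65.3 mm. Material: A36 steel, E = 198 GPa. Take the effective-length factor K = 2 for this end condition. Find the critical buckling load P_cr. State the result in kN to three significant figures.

Buckling occurs about the weak axis: I_min = h·b³/12 with b = 65.3 mm (the shorter side).
I_min = 120×65.3³/12 = 2.784×10^6 mm⁴
I = 2.784×10^6 mm⁴ = 2.784×10^-6 m⁴
Effective length L_e = K·L = 2 × 7.62 = 15.24 m
P_cr = π²EI / L_e² = π² × 198×10⁹ × 2.784×10^-6 / 15.24² = 2.343×10^4 N

P_cr ≈ 23.4 kN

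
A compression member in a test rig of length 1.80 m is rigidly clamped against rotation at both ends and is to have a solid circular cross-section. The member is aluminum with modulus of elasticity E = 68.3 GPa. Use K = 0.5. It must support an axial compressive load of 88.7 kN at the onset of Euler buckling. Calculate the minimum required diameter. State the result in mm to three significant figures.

L_e = K·L = 0.5 × 1.80 = 0.9000 m
Required I = P_cr·L_e²/(π²E) = 8.870×10^4 × 0.9000² / (π² × 6.83×10^10) = 1.066×10^-7 m⁴
I_req = 1.066×10^5 mm⁴
Solid circle: I = πd⁴/64  ⇒  d = (64I/π)^(1/4) = (64×1.066×10^5/π)^(1/4) = 38.4 mm

d ≈ 38.4 mm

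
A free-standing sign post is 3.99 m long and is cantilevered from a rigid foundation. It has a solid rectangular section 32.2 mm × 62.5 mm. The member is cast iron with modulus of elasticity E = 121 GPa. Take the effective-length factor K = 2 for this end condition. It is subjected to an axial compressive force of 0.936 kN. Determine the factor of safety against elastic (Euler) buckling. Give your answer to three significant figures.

Buckling occurs about the weak axis: I_min = h·b³/12 with b = 32.2 mm (the shorter side).
I_min = 62.5×32.2³/12 = 1.739×10^5 mm⁴
I = 1.739×10^5 mm⁴ = 1.739×10^-7 m⁴
Effective length L_e = K·L = 2 × 3.99 = 7.980 m
P_cr = π²EI / L_e² = π² × 121×10⁹ × 1.739×10^-7 / 7.980² = 3.261×10^3 N
Factor of safety n = P_cr / P = 3.2610 / 0.936 = 3.48

n ≈ 3.48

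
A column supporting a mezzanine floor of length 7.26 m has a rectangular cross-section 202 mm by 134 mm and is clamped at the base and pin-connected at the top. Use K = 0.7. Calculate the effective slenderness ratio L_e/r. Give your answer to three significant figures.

λ ≈ 131

Buckling occurs about the weak axis: I_min = h·b³/12 with b = 134 mm (the shorter side).
I_min = 202×134³/12 = 4.050×10^7 mm⁴
A = 2.707×10^4 mm²;  r_min = √(I/A) = √(4.050×10^7/2.707×10^4) = 38.68 mm
L_e = K·L = 0.7 × 7.26 m = 5.082 m = 5082.0 mm
λ = L_e / r_min = 5082.0 / 38.68 = 131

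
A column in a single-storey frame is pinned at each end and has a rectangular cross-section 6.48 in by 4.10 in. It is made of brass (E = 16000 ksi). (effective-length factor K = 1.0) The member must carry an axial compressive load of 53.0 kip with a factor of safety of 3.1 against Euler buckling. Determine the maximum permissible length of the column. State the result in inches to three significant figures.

Buckling occurs about the weak axis: I_min = h·b³/12 with b = 4.10 in (the shorter side).
I_min = 6.48×4.10³/12 = 37.22 in⁴
Required critical load P_cr = n·P = 3.1 × 53.0 = 164.3 kip = 1.643×10^5 lb
From P_cr = π²EI/(K·L)²:  L = (1/K)·√(π²EI/P_cr) = (1/1)·√(π²×1.60×10^7×37.22/1.643×10^5)
L = 189 in

L_max ≈ 189 in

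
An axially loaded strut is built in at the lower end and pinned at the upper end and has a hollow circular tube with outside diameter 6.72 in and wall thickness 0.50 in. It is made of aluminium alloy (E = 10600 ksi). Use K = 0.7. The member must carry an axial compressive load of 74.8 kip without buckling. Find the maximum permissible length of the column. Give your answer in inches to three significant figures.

Inner diameter d_i = 6.72 − 2×0.50 = 5.720 in
I = π(d_o⁴ − d_i⁴)/64 = π(6.72⁴ − 5.720⁴)/64 = 47.56 in⁴
At the buckling limit P_cr = P = 7.480×10^4 lb
From P_cr = π²EI/(K·L)²:  L = (1/K)·√(π²EI/P_cr) = (1/0.7)·√(π²×1.06×10^7×47.56/7.480×10^4)
L = 368 in

L_max ≈ 368 in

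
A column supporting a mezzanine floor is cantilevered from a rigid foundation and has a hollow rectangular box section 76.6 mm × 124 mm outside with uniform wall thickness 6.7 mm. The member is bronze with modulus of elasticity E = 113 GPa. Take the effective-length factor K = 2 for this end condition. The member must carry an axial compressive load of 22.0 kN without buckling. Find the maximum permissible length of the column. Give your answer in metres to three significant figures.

L_max ≈ 5.42 m

Inner dimensions: h_i = 124 − 2×6.7 = 110.6 mm, b_i = 76.6 − 2×6.7 = 63.20 mm
Weak-axis I_min = (h_o·b_o³ − h_i·b_i³)/12 with b_o = 76.6, b_i = 63.20 mm (shorter outer/inner sides).
I_min = (124×76.6³ − 110.6×63.20³)/12 = 2.318×10^6 mm⁴
I = 2.318×10^-6 m⁴
At the buckling limit P_cr = P = 2.200×10^4 N
From P_cr = π²EI/(K·L)²:  L = (1/K)·√(π²EI/P_cr) = (1/2)·√(π²×1.13×10^11×2.318×10^-6/2.200×10^4)
L = 5.42 m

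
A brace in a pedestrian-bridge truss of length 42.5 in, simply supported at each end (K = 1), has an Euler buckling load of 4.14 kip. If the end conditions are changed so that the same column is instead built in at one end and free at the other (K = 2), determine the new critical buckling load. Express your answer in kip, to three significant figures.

P_cr ≈ 1.03 kip

P_cr ∝ 1/K², so P_cr,new = P_cr,old × (K_old/K_new)² = 4.14 × (1/2)²
= 4.14 × 0.2500 = 1.03 kip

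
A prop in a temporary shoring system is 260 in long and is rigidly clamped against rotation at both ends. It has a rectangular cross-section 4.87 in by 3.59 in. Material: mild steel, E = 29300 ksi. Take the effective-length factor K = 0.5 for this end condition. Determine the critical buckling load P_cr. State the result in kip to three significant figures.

P_cr ≈ 321 kip

Buckling occurs about the weak axis: I_min = h·b³/12 with b = 3.59 in (the shorter side).
I_min = 4.87×3.59³/12 = 18.78 in⁴
Effective length L_e = K·L = 0.5 × 260 = 130.0 in
P_cr = π²EI / L_e² = π² × 29300×10³ × 18.78 / 130.0² = 3.213×10^5 lb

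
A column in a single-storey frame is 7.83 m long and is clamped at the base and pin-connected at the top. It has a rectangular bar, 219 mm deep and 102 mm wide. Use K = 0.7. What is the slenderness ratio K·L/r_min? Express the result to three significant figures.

λ ≈ 186

Buckling occurs about the weak axis: I_min = h·b³/12 with b = 102 mm (the shorter side).
I_min = 219×102³/12 = 1.937×10^7 mm⁴
A = 2.234×10^4 mm²;  r_min = √(I/A) = √(1.937×10^7/2.234×10^4) = 29.44 mm
L_e = K·L = 0.7 × 7.83 m = 5.481 m = 5481.0 mm
λ = L_e / r_min = 5481.0 / 29.44 = 186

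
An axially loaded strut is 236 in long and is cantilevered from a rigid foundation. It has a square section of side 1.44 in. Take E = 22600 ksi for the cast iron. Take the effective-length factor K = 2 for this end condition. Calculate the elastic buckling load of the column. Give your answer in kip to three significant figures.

P_cr ≈ 0.359 kip

I = a⁴/12 = 1.44⁴/12 = 0.3583 in⁴
Effective length L_e = K·L = 2 × 236 = 472.0 in
P_cr = π²EI / L_e² = π² × 22600×10³ × 0.3583 / 472.0² = 358.8 lb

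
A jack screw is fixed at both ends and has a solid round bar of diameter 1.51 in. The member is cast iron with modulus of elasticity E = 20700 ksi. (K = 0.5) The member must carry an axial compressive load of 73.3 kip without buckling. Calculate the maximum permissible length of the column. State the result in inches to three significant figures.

L_max ≈ 53.3 in

I = πd⁴/64 = π×1.51⁴/64 = 0.2552 in⁴
At the buckling limit P_cr = P = 7.330×10^4 lb
From P_cr = π²EI/(K·L)²:  L = (1/K)·√(π²EI/P_cr) = (1/0.5)·√(π²×2.07×10^7×0.2552/7.330×10^4)
L = 53.3 in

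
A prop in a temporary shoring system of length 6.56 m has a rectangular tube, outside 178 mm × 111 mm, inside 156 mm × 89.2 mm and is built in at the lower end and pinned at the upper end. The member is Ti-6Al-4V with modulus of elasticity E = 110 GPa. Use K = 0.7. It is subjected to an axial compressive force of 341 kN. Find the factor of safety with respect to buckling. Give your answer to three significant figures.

Weak-axis I_min = (h_o·b_o³ − h_i·b_i³)/12 with b_o = 111, b_i = 89.20 mm (shorter outer/inner sides).
I_min = (178×111³ − 156.0×89.20³)/12 = 1.106×10^7 mm⁴
I = 1.106×10^7 mm⁴ = 1.106×10^-5 m⁴
Effective length L_e = K·L = 0.7 × 6.56 = 4.592 m
P_cr = π²EI / L_e² = π² × 110×10⁹ × 1.106×10^-5 / 4.592² = 5.694×10^5 N
Factor of safety n = P_cr / P = 569.43 / 341 = 1.67

n ≈ 1.67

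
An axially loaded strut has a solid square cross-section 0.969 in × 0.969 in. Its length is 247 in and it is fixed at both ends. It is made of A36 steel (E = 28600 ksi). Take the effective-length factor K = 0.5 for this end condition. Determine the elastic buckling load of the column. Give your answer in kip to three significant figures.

P_cr ≈ 1.36 kip

I = a⁴/12 = 0.969⁴/12 = 7.347×10^-2 in⁴
Effective length L_e = K·L = 0.5 × 247 = 123.5 in
P_cr = π²EI / L_e² = π² × 28600×10³ × 7.347×10^-2 / 123.5² = 1.360×10^3 lb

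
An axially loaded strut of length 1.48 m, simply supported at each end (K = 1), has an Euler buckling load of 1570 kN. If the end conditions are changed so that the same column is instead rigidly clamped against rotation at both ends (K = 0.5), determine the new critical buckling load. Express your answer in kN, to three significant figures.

P_cr ∝ 1/K², so P_cr,new = P_cr,old × (K_old/K_new)² = 1570 × (1/0.5)²
= 1570 × 4.000 = 6280 kN

P_cr ≈ 6280 kN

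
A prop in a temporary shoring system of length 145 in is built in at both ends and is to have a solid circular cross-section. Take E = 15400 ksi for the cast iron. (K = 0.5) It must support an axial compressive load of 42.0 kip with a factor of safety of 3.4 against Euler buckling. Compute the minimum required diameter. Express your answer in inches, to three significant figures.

d ≈ 3.17 in

Required P_cr = n·P = 3.4 × 42.0 = 142.8 kip
L_e = K·L = 0.5 × 145 = 72.50 in
Required I = P_cr·L_e²/(π²E) = 1.428×10^5 × 72.50² / (π² × 1.54×10^7) = 4.938 in⁴
Solid circle: I = πd⁴/64  ⇒  d = (64I/π)^(1/4) = (64×4.938/π)^(1/4) = 3.17 in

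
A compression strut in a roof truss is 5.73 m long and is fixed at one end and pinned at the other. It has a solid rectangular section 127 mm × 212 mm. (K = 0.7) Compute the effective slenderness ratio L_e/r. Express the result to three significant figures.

For a rectangle r_min = b/√12 = 127/√12 = 36.66 mm
L_e = K·L = 0.7 × 5.73 m = 4.011 m = 4011.0 mm
λ = L_e / r_min = 4011.0 / 36.66 = 109

λ ≈ 109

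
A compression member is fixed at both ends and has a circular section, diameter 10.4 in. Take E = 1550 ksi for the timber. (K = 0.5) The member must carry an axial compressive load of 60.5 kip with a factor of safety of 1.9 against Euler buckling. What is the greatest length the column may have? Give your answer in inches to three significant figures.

I = πd⁴/64 = π×10.4⁴/64 = 574.3 in⁴
Required critical load P_cr = n·P = 1.9 × 60.5 = 115.0 kip = 1.149×10^5 lb
From P_cr = π²EI/(K·L)²:  L = (1/K)·√(π²EI/P_cr) = (1/0.5)·√(π²×1.55×10^6×574.3/1.149×10^5)
L = 553 in

L_max ≈ 553 in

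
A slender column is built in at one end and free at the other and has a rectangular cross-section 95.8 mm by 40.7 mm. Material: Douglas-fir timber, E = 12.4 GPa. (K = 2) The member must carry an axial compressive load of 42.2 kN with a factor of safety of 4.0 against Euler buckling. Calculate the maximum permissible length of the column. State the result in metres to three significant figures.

L_max ≈ 0.312 m

Buckling occurs about the weak axis: I_min = h·b³/12 with b = 40.7 mm (the shorter side).
I_min = 95.8×40.7³/12 = 5.382×10^5 mm⁴
I = 5.382×10^-7 m⁴
Required critical load P_cr = n·P = 4.0 × 42.2 = 168.8 kN = 1.688×10^5 N
From P_cr = π²EI/(K·L)²:  L = (1/K)·√(π²EI/P_cr) = (1/2)·√(π²×1.24×10^10×5.382×10^-7/1.688×10^5)
L = 0.312 m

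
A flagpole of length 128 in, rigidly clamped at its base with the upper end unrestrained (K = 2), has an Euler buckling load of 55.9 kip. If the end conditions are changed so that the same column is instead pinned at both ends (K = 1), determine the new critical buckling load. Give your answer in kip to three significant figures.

P_cr ≈ 224 kip

P_cr ∝ 1/K², so P_cr,new = P_cr,old × (K_old/K_new)² = 55.9 × (2/1)²
= 55.9 × 4.000 = 224 kip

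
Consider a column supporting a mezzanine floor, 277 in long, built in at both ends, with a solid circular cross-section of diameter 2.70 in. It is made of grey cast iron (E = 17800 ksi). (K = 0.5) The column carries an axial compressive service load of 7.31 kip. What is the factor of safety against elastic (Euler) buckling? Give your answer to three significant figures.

I = πd⁴/64 = π×2.70⁴/64 = 2.609 in⁴
Effective length L_e = K·L = 0.5 × 277 = 138.5 in
P_cr = π²EI / L_e² = π² × 17800×10³ × 2.609 / 138.5² = 2.389×10^4 lb
Factor of safety n = P_cr / P = 23.892 / 7.31 = 3.27

n ≈ 3.27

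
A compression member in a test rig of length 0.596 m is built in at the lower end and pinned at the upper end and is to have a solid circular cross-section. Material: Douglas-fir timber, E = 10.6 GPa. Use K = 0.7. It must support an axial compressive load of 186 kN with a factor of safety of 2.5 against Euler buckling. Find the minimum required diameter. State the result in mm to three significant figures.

d ≈ 63.0 mm

Required P_cr = n·P = 2.5 × 186 = 465.0 kN
L_e = K·L = 0.7 × 0.596 = 0.4172 m
Required I = P_cr·L_e²/(π²E) = 4.650×10^5 × 0.4172² / (π² × 1.06×10^10) = 7.736×10^-7 m⁴
I_req = 7.736×10^5 mm⁴
Solid circle: I = πd⁴/64  ⇒  d = (64I/π)^(1/4) = (64×7.736×10^5/π)^(1/4) = 63.0 mm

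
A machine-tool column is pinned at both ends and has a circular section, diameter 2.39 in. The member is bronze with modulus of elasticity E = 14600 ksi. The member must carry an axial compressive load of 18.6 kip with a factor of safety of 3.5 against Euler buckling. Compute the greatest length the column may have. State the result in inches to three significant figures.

L_max ≈ 59.5 in

I = πd⁴/64 = π×2.39⁴/64 = 1.602 in⁴
Required critical load P_cr = n·P = 3.5 × 18.6 = 65.10 kip = 6.510×10^4 lb
From P_cr = π²EI/(K·L)²:  L = (1/K)·√(π²EI/P_cr) = (1/1)·√(π²×1.46×10^7×1.602/6.510×10^4)
L = 59.5 in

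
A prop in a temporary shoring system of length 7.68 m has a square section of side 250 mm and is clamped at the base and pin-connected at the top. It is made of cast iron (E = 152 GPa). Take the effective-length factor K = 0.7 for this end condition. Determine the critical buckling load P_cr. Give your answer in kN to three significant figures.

I = a⁴/12 = 250⁴/12 = 3.255×10^8 mm⁴
I = 3.255×10^8 mm⁴ = 3.255×10^-4 m⁴
Effective length L_e = K·L = 0.7 × 7.68 = 5.376 m
P_cr = π²EI / L_e² = π² × 152×10⁹ × 3.255×10^-4 / 5.376² = 1.690×10^7 N

P_cr ≈ 16900 kN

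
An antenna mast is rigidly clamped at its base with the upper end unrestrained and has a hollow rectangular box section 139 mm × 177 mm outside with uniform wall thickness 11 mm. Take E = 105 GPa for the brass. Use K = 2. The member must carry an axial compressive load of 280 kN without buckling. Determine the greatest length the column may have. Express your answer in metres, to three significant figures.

L_max ≈ 4.18 m

Inner dimensions: h_i = 177 − 2×11 = 155.0 mm, b_i = 139 − 2×11 = 117.0 mm
Weak-axis I_min = (h_o·b_o³ − h_i·b_i³)/12 with b_o = 139, b_i = 117.0 mm (shorter outer/inner sides).
I_min = (177×139³ − 155.0×117.0³)/12 = 1.893×10^7 mm⁴
I = 1.893×10^-5 m⁴
At the buckling limit P_cr = P = 2.800×10^5 N
From P_cr = π²EI/(K·L)²:  L = (1/K)·√(π²EI/P_cr) = (1/2)·√(π²×1.05×10^11×1.893×10^-5/2.800×10^5)
L = 4.18 m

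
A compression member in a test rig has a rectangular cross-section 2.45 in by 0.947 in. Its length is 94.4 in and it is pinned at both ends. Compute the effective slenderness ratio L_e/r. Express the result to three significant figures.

Buckling occurs about the weak axis: I_min = h·b³/12 with b = 0.947 in (the shorter side).
I_min = 2.45×0.947³/12 = 0.1734 in⁴
A = 2.320 in²;  r_min = √(I/A) = √(0.1734/2.320) = 0.2734 in
L_e = K·L = 1 × 94.4 = 94.40 in
λ = L_e / r_min = 94.400 / 0.2734 = 345

λ ≈ 345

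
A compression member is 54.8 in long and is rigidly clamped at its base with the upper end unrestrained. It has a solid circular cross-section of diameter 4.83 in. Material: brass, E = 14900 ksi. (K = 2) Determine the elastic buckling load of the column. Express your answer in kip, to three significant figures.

I = πd⁴/64 = π×4.83⁴/64 = 26.72 in⁴
Effective length L_e = K·L = 2 × 54.8 = 109.6 in
P_cr = π²EI / L_e² = π² × 14900×10³ × 26.72 / 109.6² = 3.271×10^5 lb

P_cr ≈ 327 kip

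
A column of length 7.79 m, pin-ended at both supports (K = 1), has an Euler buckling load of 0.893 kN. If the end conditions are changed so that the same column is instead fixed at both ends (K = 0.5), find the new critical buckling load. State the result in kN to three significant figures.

P_cr ∝ 1/K², so P_cr,new = P_cr,old × (K_old/K_new)² = 0.893 × (1/0.5)²
= 0.893 × 4.000 = 3.57 kN

P_cr ≈ 3.57 kN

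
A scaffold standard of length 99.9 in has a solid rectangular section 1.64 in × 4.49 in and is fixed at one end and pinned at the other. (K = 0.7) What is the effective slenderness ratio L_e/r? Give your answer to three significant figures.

λ ≈ 148

For a rectangle r_min = b/√12 = 1.64/√12 = 0.4734 in
L_e = K·L = 0.7 × 99.9 = 69.93 in
λ = L_e / r_min = 69.930 / 0.4734 = 148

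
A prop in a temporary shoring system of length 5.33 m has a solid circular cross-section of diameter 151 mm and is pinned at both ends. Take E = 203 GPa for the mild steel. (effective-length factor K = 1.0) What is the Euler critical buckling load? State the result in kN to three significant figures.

I = πd⁴/64 = π×151⁴/64 = 2.552×10^7 mm⁴
I = 2.552×10^7 mm⁴ = 2.552×10^-5 m⁴
Effective length L_e = K·L = 1 × 5.33 = 5.330 m
P_cr = π²EI / L_e² = π² × 203×10⁹ × 2.552×10^-5 / 5.330² = 1.800×10^6 N

P_cr ≈ 1800 kN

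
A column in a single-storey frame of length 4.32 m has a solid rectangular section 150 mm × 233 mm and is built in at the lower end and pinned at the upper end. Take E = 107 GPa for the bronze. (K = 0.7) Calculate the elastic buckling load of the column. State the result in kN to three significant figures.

Buckling occurs about the weak axis: I_min = h·b³/12 with b = 150 mm (the shorter side).
I_min = 233×150³/12 = 6.553×10^7 mm⁴
I = 6.553×10^7 mm⁴ = 6.553×10^-5 m⁴
Effective length L_e = K·L = 0.7 × 4.32 = 3.024 m
P_cr = π²EI / L_e² = π² × 107×10⁹ × 6.553×10^-5 / 3.024² = 7.568×10^6 N

P_cr ≈ 7570 kN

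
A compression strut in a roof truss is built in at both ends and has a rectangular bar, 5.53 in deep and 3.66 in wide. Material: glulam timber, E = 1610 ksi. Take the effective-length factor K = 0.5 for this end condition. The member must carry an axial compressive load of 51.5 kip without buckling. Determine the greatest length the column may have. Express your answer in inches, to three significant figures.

L_max ≈ 167 in

Buckling occurs about the weak axis: I_min = h·b³/12 with b = 3.66 in (the shorter side).
I_min = 5.53×3.66³/12 = 22.59 in⁴
At the buckling limit P_cr = P = 5.150×10^4 lb
From P_cr = π²EI/(K·L)²:  L = (1/K)·√(π²EI/P_cr) = (1/0.5)·√(π²×1.61×10^6×22.59/5.150×10^4)
L = 167 in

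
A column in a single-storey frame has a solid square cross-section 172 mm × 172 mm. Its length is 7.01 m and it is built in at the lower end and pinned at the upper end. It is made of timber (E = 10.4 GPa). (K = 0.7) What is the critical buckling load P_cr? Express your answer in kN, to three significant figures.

P_cr ≈ 311 kN

I = a⁴/12 = 172⁴/12 = 7.293×10^7 mm⁴
I = 7.293×10^7 mm⁴ = 7.293×10^-5 m⁴
Effective length L_e = K·L = 0.7 × 7.01 = 4.907 m
P_cr = π²EI / L_e² = π² × 10.4×10⁹ × 7.293×10^-5 / 4.907² = 3.109×10^5 N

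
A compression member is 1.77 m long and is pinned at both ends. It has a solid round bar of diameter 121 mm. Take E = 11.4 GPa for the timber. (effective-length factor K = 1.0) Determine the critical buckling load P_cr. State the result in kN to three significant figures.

P_cr ≈ 378 kN

I = πd⁴/64 = π×121⁴/64 = 1.052×10^7 mm⁴
I = 1.052×10^7 mm⁴ = 1.052×10^-5 m⁴
Effective length L_e = K·L = 1 × 1.77 = 1.770 m
P_cr = π²EI / L_e² = π² × 11.4×10⁹ × 1.052×10^-5 / 1.770² = 3.779×10^5 N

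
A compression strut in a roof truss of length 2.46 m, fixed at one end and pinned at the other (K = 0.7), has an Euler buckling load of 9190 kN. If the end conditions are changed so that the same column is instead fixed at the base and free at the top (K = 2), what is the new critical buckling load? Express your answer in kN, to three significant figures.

P_cr ∝ 1/K², so P_cr,new = P_cr,old × (K_old/K_new)² = 9190 × (0.7/2)²
= 9190 × 0.1225 = 1130 kN

P_cr ≈ 1130 kN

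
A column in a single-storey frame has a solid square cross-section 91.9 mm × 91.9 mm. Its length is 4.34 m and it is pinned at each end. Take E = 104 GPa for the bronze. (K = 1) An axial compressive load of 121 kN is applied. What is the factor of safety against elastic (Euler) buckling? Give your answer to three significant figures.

I = a⁴/12 = 91.9⁴/12 = 5.944×10^6 mm⁴
I = 5.944×10^6 mm⁴ = 5.944×10^-6 m⁴
Effective length L_e = K·L = 1 × 4.34 = 4.340 m
P_cr = π²EI / L_e² = π² × 104×10⁹ × 5.944×10^-6 / 4.340² = 3.239×10^5 N
Factor of safety n = P_cr / P = 323.92 / 121 = 2.68

n ≈ 2.68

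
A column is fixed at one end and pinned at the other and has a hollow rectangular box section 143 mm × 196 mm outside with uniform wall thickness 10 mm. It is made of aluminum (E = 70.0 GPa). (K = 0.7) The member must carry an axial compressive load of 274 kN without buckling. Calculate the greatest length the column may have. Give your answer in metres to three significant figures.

Inner dimensions: h_i = 196 − 2×10 = 176.0 mm, b_i = 143 − 2×10 = 123.0 mm
Weak-axis I_min = (h_o·b_o³ − h_i·b_i³)/12 with b_o = 143, b_i = 123.0 mm (shorter outer/inner sides).
I_min = (196×143³ − 176.0×123.0³)/12 = 2.047×10^7 mm⁴
I = 2.047×10^-5 m⁴
At the buckling limit P_cr = P = 2.740×10^5 N
From P_cr = π²EI/(K·L)²:  L = (1/K)·√(π²EI/P_cr) = (1/0.7)·√(π²×7.00×10^10×2.047×10^-5/2.740×10^5)
L = 10.3 m

L_max ≈ 10.3 m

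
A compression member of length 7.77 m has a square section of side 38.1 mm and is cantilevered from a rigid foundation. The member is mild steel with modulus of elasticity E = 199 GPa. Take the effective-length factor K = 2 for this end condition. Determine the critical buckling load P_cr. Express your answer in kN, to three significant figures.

P_cr ≈ 1.43 kN

I = a⁴/12 = 38.1⁴/12 = 1.756×10^5 mm⁴
I = 1.756×10^5 mm⁴ = 1.756×10^-7 m⁴
Effective length L_e = K·L = 2 × 7.77 = 15.54 m
P_cr = π²EI / L_e² = π² × 199×10⁹ × 1.756×10^-7 / 15.54² = 1.428×10^3 N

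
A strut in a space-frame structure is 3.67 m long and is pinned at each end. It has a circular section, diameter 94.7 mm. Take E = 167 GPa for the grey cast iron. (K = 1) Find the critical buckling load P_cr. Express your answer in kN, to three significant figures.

I = πd⁴/64 = π×94.7⁴/64 = 3.948×10^6 mm⁴
I = 3.948×10^6 mm⁴ = 3.948×10^-6 m⁴
Effective length L_e = K·L = 1 × 3.67 = 3.670 m
P_cr = π²EI / L_e² = π² × 167×10⁹ × 3.948×10^-6 / 3.670² = 4.831×10^5 N

P_cr ≈ 483 kN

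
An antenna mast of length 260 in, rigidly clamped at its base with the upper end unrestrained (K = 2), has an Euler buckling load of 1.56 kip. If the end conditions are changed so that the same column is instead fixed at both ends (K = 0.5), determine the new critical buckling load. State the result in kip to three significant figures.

P_cr ∝ 1/K², so P_cr,new = P_cr,old × (K_old/K_new)² = 1.56 × (2/0.5)²
= 1.56 × 16.00 = 25.0 kip

P_cr ≈ 25.0 kip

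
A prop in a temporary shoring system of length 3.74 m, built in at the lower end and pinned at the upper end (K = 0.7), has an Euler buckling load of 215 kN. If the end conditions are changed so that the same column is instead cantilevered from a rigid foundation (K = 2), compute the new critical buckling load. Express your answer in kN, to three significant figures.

P_cr ∝ 1/K², so P_cr,new = P_cr,old × (K_old/K_new)² = 215 × (0.7/2)²
= 215 × 0.1225 = 26.3 kN

P_cr ≈ 26.3 kN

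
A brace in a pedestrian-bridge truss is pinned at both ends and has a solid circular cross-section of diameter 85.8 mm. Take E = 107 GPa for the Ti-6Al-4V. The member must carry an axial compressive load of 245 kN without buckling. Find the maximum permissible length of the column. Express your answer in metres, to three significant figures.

I = πd⁴/64 = π×85.8⁴/64 = 2.660×10^6 mm⁴
I = 2.660×10^-6 m⁴
At the buckling limit P_cr = P = 2.450×10^5 N
From P_cr = π²EI/(K·L)²:  L = (1/K)·√(π²EI/P_cr) = (1/1)·√(π²×1.07×10^11×2.660×10^-6/2.450×10^5)
L = 3.39 m

L_max ≈ 3.39 m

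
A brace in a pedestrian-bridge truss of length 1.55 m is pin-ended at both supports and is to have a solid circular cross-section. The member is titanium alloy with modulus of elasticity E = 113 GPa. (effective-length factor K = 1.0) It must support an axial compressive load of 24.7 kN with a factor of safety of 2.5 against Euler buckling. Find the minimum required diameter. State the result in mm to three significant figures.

Required P_cr = n·P = 2.5 × 24.7 = 61.75 kN
L_e = K·L = 1 × 1.55 = 1.550 m
Required I = P_cr·L_e²/(π²E) = 6.175×10^4 × 1.550² / (π² × 1.13×10^11) = 1.330×10^-7 m⁴
I_req = 1.330×10^5 mm⁴
Solid circle: I = πd⁴/64  ⇒  d = (64I/π)^(1/4) = (64×1.330×10^5/π)^(1/4) = 40.6 mm

d ≈ 40.6 mm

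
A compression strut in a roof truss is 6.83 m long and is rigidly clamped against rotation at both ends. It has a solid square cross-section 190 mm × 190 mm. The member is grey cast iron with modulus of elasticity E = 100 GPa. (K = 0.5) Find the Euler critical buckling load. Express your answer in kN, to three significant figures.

I = a⁴/12 = 190⁴/12 = 1.086×10^8 mm⁴
I = 1.086×10^8 mm⁴ = 1.086×10^-4 m⁴
Effective length L_e = K·L = 0.5 × 6.83 = 3.415 m
P_cr = π²EI / L_e² = π² × 100×10⁹ × 1.086×10^-4 / 3.415² = 9.191×10^6 N

P_cr ≈ 9190 kN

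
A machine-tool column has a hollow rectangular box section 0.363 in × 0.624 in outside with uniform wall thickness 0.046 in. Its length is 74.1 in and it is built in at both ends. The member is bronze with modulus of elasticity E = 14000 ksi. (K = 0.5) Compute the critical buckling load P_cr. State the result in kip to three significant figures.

Inner dimensions: h_i = 0.624 − 2×0.046 = 0.5320 in, b_i = 0.363 − 2×0.046 = 0.2710 in
Weak-axis I_min = (h_o·b_o³ − h_i·b_i³)/12 with b_o = 0.363, b_i = 0.2710 in (shorter outer/inner sides).
I_min = (0.624×0.363³ − 0.5320×0.2710³)/12 = 1.605×10^-3 in⁴
Effective length L_e = K·L = 0.5 × 74.1 = 37.05 in
P_cr = π²EI / L_e² = π² × 14000×10³ × 1.605×10^-3 / 37.05² = 161.5 lb

P_cr ≈ 0.162 kip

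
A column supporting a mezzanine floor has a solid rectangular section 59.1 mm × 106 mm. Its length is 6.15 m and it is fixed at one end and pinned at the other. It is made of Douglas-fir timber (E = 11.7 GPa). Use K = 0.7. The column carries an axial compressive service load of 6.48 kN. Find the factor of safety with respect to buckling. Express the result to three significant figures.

n ≈ 1.75

Buckling occurs about the weak axis: I_min = h·b³/12 with b = 59.1 mm (the shorter side).
I_min = 106×59.1³/12 = 1.823×10^6 mm⁴
I = 1.823×10^6 mm⁴ = 1.823×10^-6 m⁴
Effective length L_e = K·L = 0.7 × 6.15 = 4.305 m
P_cr = π²EI / L_e² = π² × 11.7×10⁹ × 1.823×10^-6 / 4.305² = 1.136×10^4 N
Factor of safety n = P_cr / P = 11.361 / 6.48 = 1.75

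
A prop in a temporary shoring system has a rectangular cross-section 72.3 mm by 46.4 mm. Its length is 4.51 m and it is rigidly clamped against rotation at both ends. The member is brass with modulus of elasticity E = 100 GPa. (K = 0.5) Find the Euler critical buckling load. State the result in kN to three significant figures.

Buckling occurs about the weak axis: I_min = h·b³/12 with b = 46.4 mm (the shorter side).
I_min = 72.3×46.4³/12 = 6.019×10^5 mm⁴
I = 6.019×10^5 mm⁴ = 6.019×10^-7 m⁴
Effective length L_e = K·L = 0.5 × 4.51 = 2.255 m
P_cr = π²EI / L_e² = π² × 100×10⁹ × 6.019×10^-7 / 2.255² = 1.168×10^5 N

P_cr ≈ 117 kN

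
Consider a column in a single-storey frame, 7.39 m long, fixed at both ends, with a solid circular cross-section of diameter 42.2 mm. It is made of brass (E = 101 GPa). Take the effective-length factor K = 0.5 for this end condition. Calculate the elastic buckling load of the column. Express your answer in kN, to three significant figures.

I = πd⁴/64 = π×42.2⁴/64 = 1.557×10^5 mm⁴
I = 1.557×10^5 mm⁴ = 1.557×10^-7 m⁴
Effective length L_e = K·L = 0.5 × 7.39 = 3.695 m
P_cr = π²EI / L_e² = π² × 101×10⁹ × 1.557×10^-7 / 3.695² = 1.137×10^4 N

P_cr ≈ 11.4 kN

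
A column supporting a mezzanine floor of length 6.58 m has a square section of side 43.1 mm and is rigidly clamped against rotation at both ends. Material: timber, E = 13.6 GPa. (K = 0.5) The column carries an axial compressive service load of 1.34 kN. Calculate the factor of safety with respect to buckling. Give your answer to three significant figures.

n ≈ 2.66

I = a⁴/12 = 43.1⁴/12 = 2.876×10^5 mm⁴
I = 2.876×10^5 mm⁴ = 2.876×10^-7 m⁴
Effective length L_e = K·L = 0.5 × 6.58 = 3.290 m
P_cr = π²EI / L_e² = π² × 13.6×10⁹ × 2.876×10^-7 / 3.290² = 3.566×10^3 N
Factor of safety n = P_cr / P = 3.5659 / 1.34 = 2.66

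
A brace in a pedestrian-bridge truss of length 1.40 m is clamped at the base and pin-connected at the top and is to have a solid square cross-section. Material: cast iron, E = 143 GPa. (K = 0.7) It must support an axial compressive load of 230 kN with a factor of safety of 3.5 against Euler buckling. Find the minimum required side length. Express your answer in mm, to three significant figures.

Required P_cr = n·P = 3.5 × 230 = 805.0 kN
L_e = K·L = 0.7 × 1.40 = 0.9800 m
Required I = P_cr·L_e²/(π²E) = 8.050×10^5 × 0.9800² / (π² × 1.43×10^11) = 5.478×10^-7 m⁴
I_req = 5.478×10^5 mm⁴
Solid square: I = a⁴/12  ⇒  a = (12I)^(1/4) = (12×5.478×10^5)^(1/4) = 50.6 mm

a ≈ 50.6 mm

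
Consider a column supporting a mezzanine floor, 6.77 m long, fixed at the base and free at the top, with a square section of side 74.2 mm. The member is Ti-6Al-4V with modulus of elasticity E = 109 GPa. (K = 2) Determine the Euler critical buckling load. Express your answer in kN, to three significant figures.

P_cr ≈ 14.8 kN

I = a⁴/12 = 74.2⁴/12 = 2.526×10^6 mm⁴
I = 2.526×10^6 mm⁴ = 2.526×10^-6 m⁴
Effective length L_e = K·L = 2 × 6.77 = 13.54 m
P_cr = π²EI / L_e² = π² × 109×10⁹ × 2.526×10^-6 / 13.54² = 1.482×10^4 N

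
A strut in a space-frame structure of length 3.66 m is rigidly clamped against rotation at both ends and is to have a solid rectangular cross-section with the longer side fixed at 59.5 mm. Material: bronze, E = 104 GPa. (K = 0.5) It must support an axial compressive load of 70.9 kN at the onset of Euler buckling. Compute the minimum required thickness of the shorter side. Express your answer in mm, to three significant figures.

b ≈ 36.0 mm

L_e = K·L = 0.5 × 3.66 = 1.830 m
Required I = P_cr·L_e²/(π²E) = 7.090×10^4 × 1.830² / (π² × 1.04×10^11) = 2.313×10^-7 m⁴
I_req = 2.313×10^5 mm⁴
Rectangle, weak axis: I_min = h·b³/12 with h = 59.5 mm fixed  ⇒  b = (12I/h)^(1/3) = 36.0 mm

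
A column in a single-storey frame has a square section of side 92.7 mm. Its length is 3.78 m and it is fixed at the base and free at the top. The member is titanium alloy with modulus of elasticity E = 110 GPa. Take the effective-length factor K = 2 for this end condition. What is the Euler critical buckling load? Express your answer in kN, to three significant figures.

P_cr ≈ 117 kN

I = a⁴/12 = 92.7⁴/12 = 6.154×10^6 mm⁴
I = 6.154×10^6 mm⁴ = 6.154×10^-6 m⁴
Effective length L_e = K·L = 2 × 3.78 = 7.560 m
P_cr = π²EI / L_e² = π² × 110×10⁹ × 6.154×10^-6 / 7.560² = 1.169×10^5 N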